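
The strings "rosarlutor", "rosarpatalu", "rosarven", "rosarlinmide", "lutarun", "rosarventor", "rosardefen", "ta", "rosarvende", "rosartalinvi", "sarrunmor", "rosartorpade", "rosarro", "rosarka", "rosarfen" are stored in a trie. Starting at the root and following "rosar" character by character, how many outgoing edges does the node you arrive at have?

8

The children of the "rosar" node are the distinct next characters among strings starting with "rosar".
Characters that immediately follow "rosar" among the stored strings: {d, f, k, l, p, r, t, v}.
That node has 8 child edges.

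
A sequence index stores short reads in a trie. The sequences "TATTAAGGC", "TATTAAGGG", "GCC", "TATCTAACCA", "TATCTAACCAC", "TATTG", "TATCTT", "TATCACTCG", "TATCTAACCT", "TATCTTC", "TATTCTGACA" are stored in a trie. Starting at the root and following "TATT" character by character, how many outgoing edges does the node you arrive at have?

Follow the path "TATT" to its node, then look at its outgoing edges.
Distinct next characters after "TATT": A, C, G.
That node has 3 child edges.

3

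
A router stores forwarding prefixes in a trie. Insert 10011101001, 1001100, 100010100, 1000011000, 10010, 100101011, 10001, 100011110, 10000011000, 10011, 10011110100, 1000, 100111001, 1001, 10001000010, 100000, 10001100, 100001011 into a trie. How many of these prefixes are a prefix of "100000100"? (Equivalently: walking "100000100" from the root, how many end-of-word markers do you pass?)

Traverse "100000100" character by character; count nodes along the way that are marked as word ends.
Prefixes of the query that are stored words: "1000", "100000"
Count: 2

2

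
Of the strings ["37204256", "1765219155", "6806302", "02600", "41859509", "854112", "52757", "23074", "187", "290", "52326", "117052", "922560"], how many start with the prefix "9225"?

Traverse to the node for "9225", then collect every word in that subtree.
Words under "9225": 922560
Count: 1

1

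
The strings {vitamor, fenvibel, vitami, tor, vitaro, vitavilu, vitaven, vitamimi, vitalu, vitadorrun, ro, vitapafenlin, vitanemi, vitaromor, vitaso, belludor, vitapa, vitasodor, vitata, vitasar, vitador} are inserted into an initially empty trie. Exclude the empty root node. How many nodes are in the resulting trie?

Count nodes per top-level branch (shared prefixes stored once):
  'b'-branch (belludor): 8 nodes
  'f'-branch (fenvibel): 8 nodes
  'r'-branch (ro): 2 nodes
  't'-branch (tor): 3 nodes
  'v'-branch (vitador, vitadorrun, vitalu, vitami, vitamimi, vitamor, vitanemi, vitapa, vitapafenlin, vitaro, vitaromor, vitasar, vitaso, vitasodor, vitata, vitaven, vitavilu): 50 nodes
Sum: 71

71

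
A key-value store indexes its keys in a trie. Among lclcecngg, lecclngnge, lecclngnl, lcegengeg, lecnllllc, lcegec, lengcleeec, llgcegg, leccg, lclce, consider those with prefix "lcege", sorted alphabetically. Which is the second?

lcegengeg

DFS of the "lcege" subtree visits, in order: "lcegec", "lcegengeg"
Position 2: lcegengeg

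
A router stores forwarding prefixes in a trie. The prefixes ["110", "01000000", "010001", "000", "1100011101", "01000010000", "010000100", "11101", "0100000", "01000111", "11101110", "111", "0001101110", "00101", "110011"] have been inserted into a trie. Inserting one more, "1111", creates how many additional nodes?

1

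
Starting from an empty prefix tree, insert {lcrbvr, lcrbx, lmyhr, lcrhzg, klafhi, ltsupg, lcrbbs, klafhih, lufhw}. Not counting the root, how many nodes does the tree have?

32

Trace insertions, counting only characters that open a new branch:
  "lcrbvr" → 6 new (l, c, r, b, v, r)
  "lcrbx" → prefix "lcrb" already present; 1 new (x)
  "lmyhr" → prefix "l" already present; 4 new (m, y, h, r)
  "lcrhzg" → prefix "lcr" already present; 3 new (h, z, g)
  "klafhi" → 6 new (k, l, a, f, h, i)
  "ltsupg" → prefix "l" already present; 5 new (t, s, u, p, g)
  "lcrbbs" → prefix "lcrb" already present; 2 new (b, s)
  "klafhih" → prefix "klafhi" already present; 1 new (h)
  "lufhw" → prefix "l" already present; 4 new (u, f, h, w)
Total nodes = 6 + 1 + 4 + 3 + 6 + 5 + 2 + 1 + 4 = 32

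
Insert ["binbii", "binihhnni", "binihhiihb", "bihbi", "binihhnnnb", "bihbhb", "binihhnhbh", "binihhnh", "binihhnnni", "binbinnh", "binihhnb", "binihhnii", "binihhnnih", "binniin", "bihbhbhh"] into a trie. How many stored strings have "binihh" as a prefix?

9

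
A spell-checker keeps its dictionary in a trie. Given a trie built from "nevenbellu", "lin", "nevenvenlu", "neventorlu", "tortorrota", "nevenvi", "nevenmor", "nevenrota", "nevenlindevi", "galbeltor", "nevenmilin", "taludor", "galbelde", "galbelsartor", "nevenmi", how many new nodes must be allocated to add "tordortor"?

6

"tor" is already a path in the trie; the remaining "dortor" must be added.
New nodes needed: |"tordortor"| − 3 = 9 − 3 = 6.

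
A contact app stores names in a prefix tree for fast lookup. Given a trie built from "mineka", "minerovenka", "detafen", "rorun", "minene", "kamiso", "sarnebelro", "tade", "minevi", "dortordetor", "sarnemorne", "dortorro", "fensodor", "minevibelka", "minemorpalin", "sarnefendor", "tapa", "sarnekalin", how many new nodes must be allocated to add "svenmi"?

5

The longest prefix of "svenmi" already in the trie is "s" (length 1).
Each of the 5 remaining characters creates one node.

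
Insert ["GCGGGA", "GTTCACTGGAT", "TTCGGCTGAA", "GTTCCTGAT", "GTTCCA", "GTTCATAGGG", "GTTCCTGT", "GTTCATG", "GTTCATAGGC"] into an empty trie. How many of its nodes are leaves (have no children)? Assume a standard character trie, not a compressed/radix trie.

9

A leaf is a node with no children — equivalently, the end of a word that is not a proper prefix of any other stored word.
Those words: "GCGGGA", "GTTCACTGGAT", "GTTCATAGGC", "GTTCATAGGG", "GTTCATG", "GTTCCA", "GTTCCTGAT", "GTTCCTGT", "TTCGGCTGAA"
Leaf count: 9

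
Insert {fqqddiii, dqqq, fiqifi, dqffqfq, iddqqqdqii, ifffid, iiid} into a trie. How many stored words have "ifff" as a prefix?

Traverse to the node for "ifff", then collect every word in that subtree.
Matches: "ifffid"
Count: 1

1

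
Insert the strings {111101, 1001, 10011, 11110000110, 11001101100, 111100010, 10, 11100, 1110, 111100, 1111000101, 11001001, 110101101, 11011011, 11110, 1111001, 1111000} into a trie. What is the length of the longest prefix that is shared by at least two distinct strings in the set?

9

Look for the deepest trie node that still has at least two words in its subtree.
e.g. "111100010" and "1111000101" share the prefix "111100010" of length 9; no pair shares a longer one.
Longest shared-prefix length: 9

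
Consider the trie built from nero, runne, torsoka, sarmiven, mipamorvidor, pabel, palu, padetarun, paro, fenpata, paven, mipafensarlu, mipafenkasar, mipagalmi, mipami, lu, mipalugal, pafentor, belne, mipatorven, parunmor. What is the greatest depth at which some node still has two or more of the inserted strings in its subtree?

7

Look for the deepest trie node that still has at least two words in its subtree.
e.g. "mipafenkasar" and "mipafensarlu" share the prefix "mipafen" of length 7; no pair shares a longer one.
Longest shared-prefix length: 7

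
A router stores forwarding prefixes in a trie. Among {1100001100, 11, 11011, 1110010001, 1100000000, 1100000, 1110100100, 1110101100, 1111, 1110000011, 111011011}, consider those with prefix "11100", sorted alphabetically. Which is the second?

1110010001

DFS of the "11100" subtree visits, in order: "1110000011", "1110010001"
The 2nd is 1110010001.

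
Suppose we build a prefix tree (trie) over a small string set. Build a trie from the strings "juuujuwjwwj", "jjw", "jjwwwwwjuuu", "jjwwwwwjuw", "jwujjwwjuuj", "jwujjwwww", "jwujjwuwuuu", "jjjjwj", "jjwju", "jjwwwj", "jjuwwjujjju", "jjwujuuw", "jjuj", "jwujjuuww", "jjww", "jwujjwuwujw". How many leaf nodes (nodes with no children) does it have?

14

A leaf is a node with no children — equivalently, the end of a word that is not a proper prefix of any other stored word.
Those words: "jjjjwj", "jjuj", "jjuwwjujjju", "jjwju", "jjwujuuw", "jjwwwj", "jjwwwwwjuuu", "jjwwwwwjuw", "juuujuwjwwj", "jwujjuuww", "jwujjwuwujw", "jwujjwuwuuu", "jwujjwwjuuj", "jwujjwwww"
Leaf count: 14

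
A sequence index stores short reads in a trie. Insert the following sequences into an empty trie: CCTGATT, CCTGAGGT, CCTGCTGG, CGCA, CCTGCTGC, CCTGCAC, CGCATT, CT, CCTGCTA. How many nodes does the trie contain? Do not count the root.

24

Insert word by word; a character creates a node only if that edge doesn't already exist:
  "CCTGATT" → 7 new (C, C, T, G, A, T, T)
  "CCTGAGGT" → prefix "CCTGA" already present; 3 new (G, G, T)
  "CCTGCTGG" → prefix "CCTG" already present; 4 new (C, T, G, G)
  "CGCA" → prefix "C" already present; 3 new (G, C, A)
  "CCTGCTGC" → prefix "CCTGCTG" already present; 1 new (C)
  "CCTGCAC" → prefix "CCTGC" already present; 2 new (A, C)
  "CGCATT" → prefix "CGCA" already present; 2 new (T, T)
  "CT" → prefix "C" already present; 1 new (T)
  "CCTGCTA" → prefix "CCTGCT" already present; 1 new (A)
Total nodes = 7 + 3 + 4 + 3 + 1 + 2 + 2 + 1 + 1 = 24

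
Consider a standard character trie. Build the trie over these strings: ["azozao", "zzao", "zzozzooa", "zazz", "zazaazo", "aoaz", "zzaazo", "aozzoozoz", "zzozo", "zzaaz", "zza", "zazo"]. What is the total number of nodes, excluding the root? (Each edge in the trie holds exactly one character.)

For each word, the new-node count is its length minus the longest prefix already in the trie:
  "azozao" → 6 new (a, z, o, z, a, o)
  "zzao" → 4 new (z, z, a, o)
  "zzozzooa" → prefix "zz" already present; 6 new (o, z, z, o, o, a)
  "zazz" → prefix "z" already present; 3 new (a, z, z)
  "zazaazo" → prefix "zaz" already present; 4 new (a, a, z, o)
  "aoaz" → prefix "a" already present; 3 new (o, a, z)
  "zzaazo" → prefix "zza" already present; 3 new (a, z, o)
  "aozzoozoz" → prefix "ao" already present; 7 new (z, z, o, o, z, o, z)
  "zzozo" → prefix "zzoz" already present; 1 new (o)
  "zzaaz" → prefix "zzaaz" already present; 0 new (none)
  "zza" → prefix "zza" already present; 0 new (none)
  "zazo" → prefix "zaz" already present; 1 new (o)
Total nodes = 6 + 4 + 6 + 3 + 4 + 3 + 3 + 7 + 1 + 0 + 0 + 1 = 38

38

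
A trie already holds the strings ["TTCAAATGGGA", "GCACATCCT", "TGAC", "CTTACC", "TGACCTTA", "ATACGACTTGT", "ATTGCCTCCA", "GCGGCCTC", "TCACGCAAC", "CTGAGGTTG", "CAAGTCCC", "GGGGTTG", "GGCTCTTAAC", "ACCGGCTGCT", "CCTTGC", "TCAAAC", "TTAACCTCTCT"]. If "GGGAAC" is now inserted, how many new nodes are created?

3

Walking "GGGAAC" from the root, the first 3 characters ("GGG") follow existing edges; "A" is the first miss.
So 6 − 3 = 3 new nodes.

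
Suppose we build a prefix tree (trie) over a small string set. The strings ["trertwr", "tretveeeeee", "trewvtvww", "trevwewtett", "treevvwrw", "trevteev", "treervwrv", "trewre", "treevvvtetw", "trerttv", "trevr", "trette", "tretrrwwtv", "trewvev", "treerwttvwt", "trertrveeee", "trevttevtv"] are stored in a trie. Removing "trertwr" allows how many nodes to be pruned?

2

Walk "trertwr" from the leaf back toward the root, removing each node that no remaining word uses.
The suffix "wr" (2 nodes) is used only by "trertwr"; the node for "trert" still has the child "t", so pruning stops there.
Nodes removed: 2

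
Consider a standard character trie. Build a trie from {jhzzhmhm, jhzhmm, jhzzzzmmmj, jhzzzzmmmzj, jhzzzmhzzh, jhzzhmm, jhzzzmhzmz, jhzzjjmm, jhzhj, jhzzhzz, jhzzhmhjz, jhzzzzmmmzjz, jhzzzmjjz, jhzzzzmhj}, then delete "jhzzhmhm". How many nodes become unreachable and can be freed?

1

A node on "jhzzhmhm"'s path can go only if nothing else ends at it or branches off below it.
The suffix "m" (1 node) is used only by "jhzzhmhm"; the node for "jhzzhmh" still has the child "j", so pruning stops there.
Nodes removed: 1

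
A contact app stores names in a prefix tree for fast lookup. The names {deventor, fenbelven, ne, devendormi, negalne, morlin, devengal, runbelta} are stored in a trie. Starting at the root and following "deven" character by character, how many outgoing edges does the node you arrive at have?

3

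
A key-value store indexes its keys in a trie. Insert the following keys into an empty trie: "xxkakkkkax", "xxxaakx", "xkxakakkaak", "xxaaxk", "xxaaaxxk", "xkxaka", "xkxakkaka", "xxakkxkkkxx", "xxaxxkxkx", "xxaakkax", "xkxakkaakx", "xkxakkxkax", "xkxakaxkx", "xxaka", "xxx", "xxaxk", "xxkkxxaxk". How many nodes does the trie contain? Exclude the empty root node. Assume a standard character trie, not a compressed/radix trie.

73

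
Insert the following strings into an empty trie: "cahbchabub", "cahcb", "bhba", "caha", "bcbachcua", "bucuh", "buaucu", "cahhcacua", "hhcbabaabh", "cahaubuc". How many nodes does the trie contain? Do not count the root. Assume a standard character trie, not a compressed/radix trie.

53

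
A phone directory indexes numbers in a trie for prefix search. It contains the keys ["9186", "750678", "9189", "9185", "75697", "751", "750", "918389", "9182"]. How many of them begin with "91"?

5

Walk to "91"; the words in its subtree are exactly those with that prefix.
Words under "91": 9182, 918389, 9185, 9186, 9189
Count: 5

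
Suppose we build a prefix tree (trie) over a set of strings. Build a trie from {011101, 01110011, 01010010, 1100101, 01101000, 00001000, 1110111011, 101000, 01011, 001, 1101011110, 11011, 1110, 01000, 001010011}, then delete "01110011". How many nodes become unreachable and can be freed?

Walk "01110011" from the leaf back toward the root, removing each node that no remaining word uses.
The suffix "011" (3 nodes) is used only by "01110011"; the node for "01110" still has the child "1", so pruning stops there.
Nodes removed: 3

3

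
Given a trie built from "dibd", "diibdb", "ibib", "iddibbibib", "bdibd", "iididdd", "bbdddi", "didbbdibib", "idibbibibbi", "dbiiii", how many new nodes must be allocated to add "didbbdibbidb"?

4

Walking "didbbdibbidb" from the root, the first 8 characters ("didbbdib") follow existing edges; "b" is the first miss.
So 12 − 8 = 4 new nodes.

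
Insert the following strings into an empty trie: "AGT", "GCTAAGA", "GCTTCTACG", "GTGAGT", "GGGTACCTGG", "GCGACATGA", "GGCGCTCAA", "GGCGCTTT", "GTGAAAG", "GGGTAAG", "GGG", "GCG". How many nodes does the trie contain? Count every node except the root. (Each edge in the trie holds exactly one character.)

51

Insert word by word; a character creates a node only if that edge doesn't already exist:
  "AGT" → 3 new (A, G, T)
  "GCTAAGA" → 7 new (G, C, T, A, A, G, A)
  "GCTTCTACG" → prefix "GCT" already present; 6 new (T, C, T, A, C, G)
  "GTGAGT" → prefix "G" already present; 5 new (T, G, A, G, T)
  "GGGTACCTGG" → prefix "G" already present; 9 new (G, G, T, A, C, C, T, G, G)
  "GCGACATGA" → prefix "GC" already present; 7 new (G, A, C, A, T, G, A)
  "GGCGCTCAA" → prefix "GG" already present; 7 new (C, G, C, T, C, A, A)
  "GGCGCTTT" → prefix "GGCGCT" already present; 2 new (T, T)
  "GTGAAAG" → prefix "GTGA" already present; 3 new (A, A, G)
  "GGGTAAG" → prefix "GGGTA" already present; 2 new (A, G)
  "GGG" → prefix "GGG" already present; 0 new (none)
  "GCG" → prefix "GCG" already present; 0 new (none)
Total nodes = 3 + 7 + 6 + 5 + 9 + 7 + 7 + 2 + 3 + 2 + 0 + 0 = 51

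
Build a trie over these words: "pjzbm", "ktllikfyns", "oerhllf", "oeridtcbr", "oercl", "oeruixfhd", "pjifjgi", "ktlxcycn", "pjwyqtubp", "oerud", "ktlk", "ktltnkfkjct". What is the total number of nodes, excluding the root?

For each word, the new-node count is its length minus the longest prefix already in the trie:
  "pjzbm" → 5 new (p, j, z, b, m)
  "ktllikfyns" → 10 new (k, t, l, l, i, k, f, y, n, s)
  "oerhllf" → 7 new (o, e, r, h, l, l, f)
  "oeridtcbr" → prefix "oer" already present; 6 new (i, d, t, c, b, r)
  "oercl" → prefix "oer" already present; 2 new (c, l)
  "oeruixfhd" → prefix "oer" already present; 6 new (u, i, x, f, h, d)
  "pjifjgi" → prefix "pj" already present; 5 new (i, f, j, g, i)
  "ktlxcycn" → prefix "ktl" already present; 5 new (x, c, y, c, n)
  "pjwyqtubp" → prefix "pj" already present; 7 new (w, y, q, t, u, b, p)
  "oerud" → prefix "oeru" already present; 1 new (d)
  "ktlk" → prefix "ktl" already present; 1 new (k)
  "ktltnkfkjct" → prefix "ktl" already present; 8 new (t, n, k, f, k, j, c, t)
Total nodes = 5 + 10 + 7 + 6 + 2 + 6 + 5 + 5 + 7 + 1 + 1 + 8 = 63

63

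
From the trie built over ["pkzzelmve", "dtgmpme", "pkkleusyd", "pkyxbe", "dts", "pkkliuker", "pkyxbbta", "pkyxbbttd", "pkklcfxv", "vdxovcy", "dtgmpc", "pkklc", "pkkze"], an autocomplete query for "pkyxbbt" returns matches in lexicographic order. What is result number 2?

DFS of the "pkyxbbt" subtree visits, in order: "pkyxbbta", "pkyxbbttd"
The 2nd is pkyxbbttd.

pkyxbbttd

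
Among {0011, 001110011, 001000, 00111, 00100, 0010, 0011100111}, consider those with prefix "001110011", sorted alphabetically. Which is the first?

001110011

DFS of the "001110011" subtree visits, in order: "001110011", "0011100111"
Position 1: 001110011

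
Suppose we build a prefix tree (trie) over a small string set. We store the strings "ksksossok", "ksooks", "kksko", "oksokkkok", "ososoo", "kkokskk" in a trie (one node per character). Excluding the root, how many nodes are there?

Trie structure (* marks end of a word):
(root)
├─ k
│  ├─ k
│  │  ├─ o
│  │  │  └─ k
│  │  │     └─ s
│  │  │        └─ k
│  │  │           └─ k *
│  │  └─ s
│  │     └─ k
│  │        └─ o *
│  └─ s
│     ├─ k
│     │  └─ s
│     │     └─ o
│     │        └─ s
│     │           └─ s
│     │              └─ o
│     │                 └─ k *
│     └─ o
│        └─ o
│           └─ k
│              └─ s *
└─ o
   ├─ k
   │  └─ s
   │     └─ o
   │        └─ k
   │           └─ k
   │              └─ k
   │                 └─ o
   │                    └─ k *
   └─ s
      └─ o
         └─ s
            └─ o
               └─ o *
Counting every labelled node above: 36.

36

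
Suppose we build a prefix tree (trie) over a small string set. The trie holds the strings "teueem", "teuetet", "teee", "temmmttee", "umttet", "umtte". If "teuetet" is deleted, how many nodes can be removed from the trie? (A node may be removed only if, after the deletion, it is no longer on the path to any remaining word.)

3

Walk "teuetet" from the leaf back toward the root, removing each node that no remaining word uses.
The suffix "tet" (3 nodes) is used only by "teuetet"; the node for "teue" still has the child "e", so pruning stops there.
Nodes removed: 3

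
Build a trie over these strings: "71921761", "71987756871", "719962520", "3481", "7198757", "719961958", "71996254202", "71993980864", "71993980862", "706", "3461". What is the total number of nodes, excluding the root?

48

Count nodes per top-level branch (shared prefixes stored once):
  '3'-branch (3461, 3481): 6 nodes
  '7'-branch (706, 71921761, 7198757, 71987756871, 71993980862, 71993980864, 719961958, 719962520, 71996254202): 42 nodes
Sum: 48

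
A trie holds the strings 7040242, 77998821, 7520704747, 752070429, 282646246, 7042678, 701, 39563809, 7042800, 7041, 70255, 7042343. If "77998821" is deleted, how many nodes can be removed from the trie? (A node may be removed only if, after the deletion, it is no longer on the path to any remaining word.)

7

A node on "77998821"'s path can go only if nothing else ends at it or branches off below it.
The suffix "7998821" (7 nodes) is used only by "77998821"; the node for "7" still has the child "0", so pruning stops there.
Nodes removed: 7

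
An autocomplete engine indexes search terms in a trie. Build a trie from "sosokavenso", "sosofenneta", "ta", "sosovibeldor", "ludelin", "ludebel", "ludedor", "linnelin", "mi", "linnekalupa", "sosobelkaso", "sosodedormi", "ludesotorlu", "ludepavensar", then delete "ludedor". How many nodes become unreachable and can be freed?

3

Walk "ludedor" from the leaf back toward the root, removing each node that no remaining word uses.
The suffix "dor" (3 nodes) is used only by "ludedor"; the node for "lude" still has the child "l", so pruning stops there.
Nodes removed: 3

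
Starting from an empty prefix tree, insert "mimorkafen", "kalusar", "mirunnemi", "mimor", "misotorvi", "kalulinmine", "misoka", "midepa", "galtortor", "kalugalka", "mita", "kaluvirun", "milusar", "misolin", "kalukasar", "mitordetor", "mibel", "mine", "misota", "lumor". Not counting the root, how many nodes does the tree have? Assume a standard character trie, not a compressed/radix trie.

Insert word by word; a character creates a node only if that edge doesn't already exist:
  "mimorkafen" → 10 new (m, i, m, o, r, k, a, f, e, n)
  "kalusar" → 7 new (k, a, l, u, s, a, r)
  "mirunnemi" → prefix "mi" already present; 7 new (r, u, n, n, e, m, i)
  "mimor" → prefix "mimor" already present; 0 new (none)
  "misotorvi" → prefix "mi" already present; 7 new (s, o, t, o, r, v, i)
  "kalulinmine" → prefix "kalu" already present; 7 new (l, i, n, m, i, n, e)
  "misoka" → prefix "miso" already present; 2 new (k, a)
  "midepa" → prefix "mi" already present; 4 new (d, e, p, a)
  "galtortor" → 9 new (g, a, l, t, o, r, t, o, r)
  "kalugalka" → prefix "kalu" already present; 5 new (g, a, l, k, a)
  "mita" → prefix "mi" already present; 2 new (t, a)
  "kaluvirun" → prefix "kalu" already present; 5 new (v, i, r, u, n)
  "milusar" → prefix "mi" already present; 5 new (l, u, s, a, r)
  "misolin" → prefix "miso" already present; 3 new (l, i, n)
  "kalukasar" → prefix "kalu" already present; 5 new (k, a, s, a, r)
  "mitordetor" → prefix "mit" already present; 7 new (o, r, d, e, t, o, r)
  "mibel" → prefix "mi" already present; 3 new (b, e, l)
  "mine" → prefix "mi" already present; 2 new (n, e)
  "misota" → prefix "misot" already present; 1 new (a)
  "lumor" → 5 new (l, u, m, o, r)
Total nodes = 10 + 7 + 7 + 0 + 7 + 7 + 2 + 4 + 9 + 5 + 2 + 5 + 5 + 3 + 5 + 7 + 3 + 2 + 1 + 5 = 96

96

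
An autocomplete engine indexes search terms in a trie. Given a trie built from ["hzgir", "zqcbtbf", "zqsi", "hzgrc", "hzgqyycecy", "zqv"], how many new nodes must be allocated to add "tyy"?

"tyy" shares no prefix with any stored word, so all 3 characters open new nodes.
3 − 0 = 3 new nodes.

3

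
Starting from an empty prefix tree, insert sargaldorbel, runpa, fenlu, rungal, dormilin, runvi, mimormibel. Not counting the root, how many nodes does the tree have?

45

For each word, the new-node count is its length minus the longest prefix already in the trie:
  "sargaldorbel" → 12 new (s, a, r, g, a, l, d, o, r, b, e, l)
  "runpa" → 5 new (r, u, n, p, a)
  "fenlu" → 5 new (f, e, n, l, u)
  "rungal" → prefix "run" already present; 3 new (g, a, l)
  "dormilin" → 8 new (d, o, r, m, i, l, i, n)
  "runvi" → prefix "run" already present; 2 new (v, i)
  "mimormibel" → 10 new (m, i, m, o, r, m, i, b, e, l)
Total nodes = 12 + 5 + 5 + 3 + 8 + 2 + 10 = 45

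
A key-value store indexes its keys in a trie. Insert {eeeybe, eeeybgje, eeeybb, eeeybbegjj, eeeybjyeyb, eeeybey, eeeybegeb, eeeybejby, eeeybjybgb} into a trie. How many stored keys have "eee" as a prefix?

Filter for entries beginning with "eee":
Words under "eee": eeeybb, eeeybbegjj, eeeybe, eeeybegeb, eeeybejby, eeeybey, eeeybgje, eeeybjybgb, eeeybjyeyb
Count: 9

9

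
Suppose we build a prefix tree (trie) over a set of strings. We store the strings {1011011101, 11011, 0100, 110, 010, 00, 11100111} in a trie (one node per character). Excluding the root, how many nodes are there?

25

Insert word by word; a character creates a node only if that edge doesn't already exist:
  "1011011101" → 10 new (1, 0, 1, 1, 0, 1, 1, 1, 0, 1)
  "11011" → prefix "1" already present; 4 new (1, 0, 1, 1)
  "0100" → 4 new (0, 1, 0, 0)
  "110" → prefix "110" already present; 0 new (none)
  "010" → prefix "010" already present; 0 new (none)
  "00" → prefix "0" already present; 1 new (0)
  "11100111" → prefix "11" already present; 6 new (1, 0, 0, 1, 1, 1)
Total nodes = 10 + 4 + 4 + 0 + 0 + 1 + 6 = 25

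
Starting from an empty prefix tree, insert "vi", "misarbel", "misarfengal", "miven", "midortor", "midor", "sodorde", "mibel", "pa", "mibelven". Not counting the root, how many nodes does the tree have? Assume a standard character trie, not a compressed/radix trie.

For each word, the new-node count is its length minus the longest prefix already in the trie:
  "vi" → 2 new (v, i)
  "misarbel" → 8 new (m, i, s, a, r, b, e, l)
  "misarfengal" → prefix "misar" already present; 6 new (f, e, n, g, a, l)
  "miven" → prefix "mi" already present; 3 new (v, e, n)
  "midortor" → prefix "mi" already present; 6 new (d, o, r, t, o, r)
  "midor" → prefix "midor" already present; 0 new (none)
  "sodorde" → 7 new (s, o, d, o, r, d, e)
  "mibel" → prefix "mi" already present; 3 new (b, e, l)
  "pa" → 2 new (p, a)
  "mibelven" → prefix "mibel" already present; 3 new (v, e, n)
Total nodes = 2 + 8 + 6 + 3 + 6 + 0 + 7 + 3 + 2 + 3 = 40

40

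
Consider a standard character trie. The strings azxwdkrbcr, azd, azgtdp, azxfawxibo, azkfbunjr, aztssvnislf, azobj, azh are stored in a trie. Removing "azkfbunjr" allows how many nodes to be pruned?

7

A node on "azkfbunjr"'s path can go only if nothing else ends at it or branches off below it.
The suffix "kfbunjr" (7 nodes) is used only by "azkfbunjr"; the node for "az" still has the child "x", so pruning stops there.
Nodes removed: 7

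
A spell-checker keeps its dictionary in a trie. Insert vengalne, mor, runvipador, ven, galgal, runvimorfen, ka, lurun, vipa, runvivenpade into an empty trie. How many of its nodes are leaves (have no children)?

A leaf is a node with no children — equivalently, the end of a word that is not a proper prefix of any other stored word.
Those words: "galgal", "ka", "lurun", "mor", "runvimorfen", "runvipador", "runvivenpade", "vengalne", "vipa"
Leaf count: 9

9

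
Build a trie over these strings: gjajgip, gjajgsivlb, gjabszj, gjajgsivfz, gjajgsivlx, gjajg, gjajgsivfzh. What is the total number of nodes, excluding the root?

Count nodes per top-level branch (shared prefixes stored once):
  'g'-branch (gjabszj, gjajg, gjajgip, gjajgsivfz, gjajgsivfzh, gjajgsivlb, gjajgsivlx): 20 nodes
Sum: 20

20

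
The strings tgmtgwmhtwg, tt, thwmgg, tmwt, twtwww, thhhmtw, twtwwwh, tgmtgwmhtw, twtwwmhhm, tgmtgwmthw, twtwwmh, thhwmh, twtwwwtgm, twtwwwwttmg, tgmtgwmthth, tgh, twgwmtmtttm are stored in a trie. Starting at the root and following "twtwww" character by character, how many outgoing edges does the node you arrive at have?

3

Walk "twtwww" from the root, arriving at one node.
Distinct next characters after "twtwww": h, t, w.
That node has 3 child edges.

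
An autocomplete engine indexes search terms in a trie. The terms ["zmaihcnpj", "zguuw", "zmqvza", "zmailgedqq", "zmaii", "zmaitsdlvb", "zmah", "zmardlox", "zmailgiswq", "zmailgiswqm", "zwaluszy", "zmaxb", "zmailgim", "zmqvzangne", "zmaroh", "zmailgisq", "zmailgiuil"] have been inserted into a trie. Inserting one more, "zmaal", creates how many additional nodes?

The longest prefix of "zmaal" already in the trie is "zma" (length 3).
New nodes needed: |"zmaal"| − 3 = 5 − 3 = 2.

2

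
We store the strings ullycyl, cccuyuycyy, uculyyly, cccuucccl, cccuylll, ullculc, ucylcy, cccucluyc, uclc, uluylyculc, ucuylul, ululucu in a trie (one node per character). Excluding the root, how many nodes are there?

For each word, the new-node count is its length minus the longest prefix already in the trie:
  "ullycyl" → 7 new (u, l, l, y, c, y, l)
  "cccuyuycyy" → 10 new (c, c, c, u, y, u, y, c, y, y)
  "uculyyly" → prefix "u" already present; 7 new (c, u, l, y, y, l, y)
  "cccuucccl" → prefix "cccu" already present; 5 new (u, c, c, c, l)
  "cccuylll" → prefix "cccuy" already present; 3 new (l, l, l)
  "ullculc" → prefix "ull" already present; 4 new (c, u, l, c)
  "ucylcy" → prefix "uc" already present; 4 new (y, l, c, y)
  "cccucluyc" → prefix "cccu" already present; 5 new (c, l, u, y, c)
  "uclc" → prefix "uc" already present; 2 new (l, c)
  "uluylyculc" → prefix "ul" already present; 8 new (u, y, l, y, c, u, l, c)
  "ucuylul" → prefix "ucu" already present; 4 new (y, l, u, l)
  "ululucu" → prefix "ulu" already present; 4 new (l, u, c, u)
Total nodes = 7 + 10 + 7 + 5 + 3 + 4 + 4 + 5 + 2 + 8 + 4 + 4 = 63

63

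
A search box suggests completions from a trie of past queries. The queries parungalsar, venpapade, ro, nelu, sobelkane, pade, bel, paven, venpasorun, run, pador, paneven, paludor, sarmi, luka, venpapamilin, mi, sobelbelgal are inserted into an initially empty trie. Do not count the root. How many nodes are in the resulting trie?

83

For each word, the new-node count is its length minus the longest prefix already in the trie:
  "parungalsar" → 11 new (p, a, r, u, n, g, a, l, s, a, r)
  "venpapade" → 9 new (v, e, n, p, a, p, a, d, e)
  "ro" → 2 new (r, o)
  "nelu" → 4 new (n, e, l, u)
  "sobelkane" → 9 new (s, o, b, e, l, k, a, n, e)
  "pade" → prefix "pa" already present; 2 new (d, e)
  "bel" → 3 new (b, e, l)
  "paven" → prefix "pa" already present; 3 new (v, e, n)
  "venpasorun" → prefix "venpa" already present; 5 new (s, o, r, u, n)
  "run" → prefix "r" already present; 2 new (u, n)
  "pador" → prefix "pad" already present; 2 new (o, r)
  "paneven" → prefix "pa" already present; 5 new (n, e, v, e, n)
  "paludor" → prefix "pa" already present; 5 new (l, u, d, o, r)
  "sarmi" → prefix "s" already present; 4 new (a, r, m, i)
  "luka" → 4 new (l, u, k, a)
  "venpapamilin" → prefix "venpapa" already present; 5 new (m, i, l, i, n)
  "mi" → 2 new (m, i)
  "sobelbelgal" → prefix "sobel" already present; 6 new (b, e, l, g, a, l)
Total nodes = 11 + 9 + 2 + 4 + 9 + 2 + 3 + 3 + 5 + 2 + 2 + 5 + 5 + 4 + 4 + 5 + 2 + 6 = 83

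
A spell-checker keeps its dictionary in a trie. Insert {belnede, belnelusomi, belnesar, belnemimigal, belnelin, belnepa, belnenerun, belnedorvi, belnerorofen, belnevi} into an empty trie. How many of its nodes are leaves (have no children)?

10

A leaf is a node with no children — equivalently, the end of a word that is not a proper prefix of any other stored word.
Those words: "belnede", "belnedorvi", "belnelin", "belnelusomi", "belnemimigal", "belnenerun", "belnepa", "belnerorofen", "belnesar", "belnevi"
Leaf count: 10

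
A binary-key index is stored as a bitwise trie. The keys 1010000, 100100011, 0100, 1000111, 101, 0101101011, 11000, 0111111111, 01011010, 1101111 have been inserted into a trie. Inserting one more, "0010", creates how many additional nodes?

3

"0" is already a path in the trie; the remaining "010" must be added.
Each of the 3 remaining characters creates one node.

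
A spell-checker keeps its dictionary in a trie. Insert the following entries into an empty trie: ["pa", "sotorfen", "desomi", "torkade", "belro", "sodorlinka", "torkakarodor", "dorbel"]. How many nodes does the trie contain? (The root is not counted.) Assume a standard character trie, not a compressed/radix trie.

48

Trace insertions, counting only characters that open a new branch:
  "pa" → 2 new (p, a)
  "sotorfen" → 8 new (s, o, t, o, r, f, e, n)
  "desomi" → 6 new (d, e, s, o, m, i)
  "torkade" → 7 new (t, o, r, k, a, d, e)
  "belro" → 5 new (b, e, l, r, o)
  "sodorlinka" → prefix "so" already present; 8 new (d, o, r, l, i, n, k, a)
  "torkakarodor" → prefix "torka" already present; 7 new (k, a, r, o, d, o, r)
  "dorbel" → prefix "d" already present; 5 new (o, r, b, e, l)
Total nodes = 2 + 8 + 6 + 7 + 5 + 8 + 7 + 5 = 48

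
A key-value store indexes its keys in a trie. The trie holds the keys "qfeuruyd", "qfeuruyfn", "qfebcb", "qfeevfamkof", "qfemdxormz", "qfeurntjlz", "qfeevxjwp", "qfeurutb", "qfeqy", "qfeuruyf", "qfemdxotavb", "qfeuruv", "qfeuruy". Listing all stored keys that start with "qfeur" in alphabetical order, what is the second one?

qfeurutb

Filter for "qfeur…" and sort: "qfeurntjlz", "qfeurutb", "qfeuruv", "qfeuruy", "qfeuruyd", "qfeuruyf", "qfeuruyfn"
The 2nd is qfeurutb.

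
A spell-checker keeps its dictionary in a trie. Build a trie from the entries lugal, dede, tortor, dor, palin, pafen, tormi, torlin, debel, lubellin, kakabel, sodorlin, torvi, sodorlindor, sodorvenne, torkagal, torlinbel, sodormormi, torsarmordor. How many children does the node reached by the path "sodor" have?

Walk "sodor" from the root, arriving at one node.
Distinct next characters after "sodor": l, m, v.
That node has 3 child edges.

3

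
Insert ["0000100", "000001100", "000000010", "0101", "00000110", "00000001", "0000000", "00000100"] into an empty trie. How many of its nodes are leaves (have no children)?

5

A leaf is a node with no children — equivalently, the end of a word that is not a proper prefix of any other stored word.
Those words: "000000010", "00000100", "000001100", "0000100", "0101"
Leaf count: 5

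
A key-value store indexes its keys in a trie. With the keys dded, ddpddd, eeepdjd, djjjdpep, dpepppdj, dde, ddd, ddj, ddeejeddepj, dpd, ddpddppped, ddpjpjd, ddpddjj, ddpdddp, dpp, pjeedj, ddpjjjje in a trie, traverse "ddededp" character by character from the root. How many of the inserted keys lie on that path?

Traverse "ddededp" character by character; count nodes along the way that are marked as word ends.
Prefixes of the query that are stored words: "dde", "dded"
Count: 2

2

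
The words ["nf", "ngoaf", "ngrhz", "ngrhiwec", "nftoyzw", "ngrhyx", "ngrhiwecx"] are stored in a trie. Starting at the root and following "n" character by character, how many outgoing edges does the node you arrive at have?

Follow the path "n" to its node, then look at its outgoing edges.
Characters that immediately follow "n" among the stored strings: {f, g}.
That node has 2 child edges.

2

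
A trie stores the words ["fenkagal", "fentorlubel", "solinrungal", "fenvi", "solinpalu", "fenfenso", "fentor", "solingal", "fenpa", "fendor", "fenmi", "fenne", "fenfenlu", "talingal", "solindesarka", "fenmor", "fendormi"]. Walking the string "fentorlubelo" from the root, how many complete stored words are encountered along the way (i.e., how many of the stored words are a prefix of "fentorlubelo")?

2

Walk "fentorlubelo" from the root; an end-of-word marker is hit whenever a stored word is a prefix of "fentorlubelo".
Prefixes of the query that are stored words: "fentor", "fentorlubel"
Count: 2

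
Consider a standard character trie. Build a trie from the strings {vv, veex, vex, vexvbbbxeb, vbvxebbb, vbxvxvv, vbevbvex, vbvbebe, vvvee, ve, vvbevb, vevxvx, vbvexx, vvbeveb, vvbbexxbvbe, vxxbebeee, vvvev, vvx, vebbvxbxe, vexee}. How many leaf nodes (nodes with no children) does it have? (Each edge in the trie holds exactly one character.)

17

A leaf is a node with no children — equivalently, the end of a word that is not a proper prefix of any other stored word.
Those words: "vbevbvex", "vbvbebe", "vbvexx", "vbvxebbb", "vbxvxvv", "vebbvxbxe", "veex", "vevxvx", "vexee", "vexvbbbxeb", "vvbbexxbvbe", "vvbevb", "vvbeveb", "vvvee", "vvvev", "vvx", "vxxbebeee"
Leaf count: 17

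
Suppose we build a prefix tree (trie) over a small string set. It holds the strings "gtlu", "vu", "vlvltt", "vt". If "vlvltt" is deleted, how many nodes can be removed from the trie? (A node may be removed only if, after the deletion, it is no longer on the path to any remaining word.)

5

A node on "vlvltt"'s path can go only if nothing else ends at it or branches off below it.
The suffix "lvltt" (5 nodes) is used only by "vlvltt"; the node for "v" still has the child "u", so pruning stops there.
Nodes removed: 5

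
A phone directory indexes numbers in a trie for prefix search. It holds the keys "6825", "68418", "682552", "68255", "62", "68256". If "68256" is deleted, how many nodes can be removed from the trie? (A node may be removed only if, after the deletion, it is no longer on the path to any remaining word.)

1

Walk "68256" from the leaf back toward the root, removing each node that no remaining word uses.
The suffix "6" (1 node) is used only by "68256"; the node for "6825" still has the child "5", so pruning stops there.
Nodes removed: 1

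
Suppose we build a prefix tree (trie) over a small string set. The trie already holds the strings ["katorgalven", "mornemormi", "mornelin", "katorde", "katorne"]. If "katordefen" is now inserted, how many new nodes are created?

"katorde" is already a path in the trie; the remaining "fen" must be added.
So 10 − 7 = 3 new nodes.

3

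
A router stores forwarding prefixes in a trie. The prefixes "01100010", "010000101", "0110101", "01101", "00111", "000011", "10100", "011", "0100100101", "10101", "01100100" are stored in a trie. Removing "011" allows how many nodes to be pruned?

A node on "011"'s path can go only if nothing else ends at it or branches off below it.
Every node on "011" is still needed (e.g. by "01100010"), so nothing is freed.
Nodes removed: 0

0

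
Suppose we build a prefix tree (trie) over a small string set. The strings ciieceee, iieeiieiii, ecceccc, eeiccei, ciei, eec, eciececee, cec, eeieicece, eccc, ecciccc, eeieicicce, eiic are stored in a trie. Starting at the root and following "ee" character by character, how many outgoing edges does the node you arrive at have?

2

The children of the "ee" node are the distinct next characters among strings starting with "ee".
Distinct next characters after "ee": c, i.
That node has 2 child edges.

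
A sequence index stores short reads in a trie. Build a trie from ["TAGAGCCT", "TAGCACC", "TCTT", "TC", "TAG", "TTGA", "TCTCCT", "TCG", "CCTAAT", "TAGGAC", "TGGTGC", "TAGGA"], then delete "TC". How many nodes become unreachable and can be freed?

Walk "TC" from the leaf back toward the root, removing each node that no remaining word uses.
Every node on "TC" is still needed (e.g. by "TCTT"), so nothing is freed.
Nodes removed: 0

0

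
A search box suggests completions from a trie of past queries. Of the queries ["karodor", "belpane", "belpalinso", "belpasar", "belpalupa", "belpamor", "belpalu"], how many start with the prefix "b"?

Walk to "b"; the words in its subtree are exactly those with that prefix.
Words under "b": belpalinso, belpalu, belpalupa, belpamor, belpane, belpasar
Count: 6

6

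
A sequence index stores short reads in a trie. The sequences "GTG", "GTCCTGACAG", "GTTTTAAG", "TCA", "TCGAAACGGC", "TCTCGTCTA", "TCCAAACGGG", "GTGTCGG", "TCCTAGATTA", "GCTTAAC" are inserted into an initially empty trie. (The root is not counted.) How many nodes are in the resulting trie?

60

Trace insertions, counting only characters that open a new branch:
  "GTG" → 3 new (G, T, G)
  "GTCCTGACAG" → prefix "GT" already present; 8 new (C, C, T, G, A, C, A, G)
  "GTTTTAAG" → prefix "GT" already present; 6 new (T, T, T, A, A, G)
  "TCA" → 3 new (T, C, A)
  "TCGAAACGGC" → prefix "TC" already present; 8 new (G, A, A, A, C, G, G, C)
  "TCTCGTCTA" → prefix "TC" already present; 7 new (T, C, G, T, C, T, A)
  "TCCAAACGGG" → prefix "TC" already present; 8 new (C, A, A, A, C, G, G, G)
  "GTGTCGG" → prefix "GTG" already present; 4 new (T, C, G, G)
  "TCCTAGATTA" → prefix "TCC" already present; 7 new (T, A, G, A, T, T, A)
  "GCTTAAC" → prefix "G" already present; 6 new (C, T, T, A, A, C)
Total nodes = 3 + 8 + 6 + 3 + 8 + 7 + 8 + 4 + 7 + 6 = 60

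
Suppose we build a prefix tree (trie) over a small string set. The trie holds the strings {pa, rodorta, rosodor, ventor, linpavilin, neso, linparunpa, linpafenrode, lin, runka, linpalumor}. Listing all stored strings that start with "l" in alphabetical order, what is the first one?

lin

Filter for "l…" and sort: "lin", "linpafenrode", "linpalumor", "linparunpa", "linpavilin"
Position 1: lin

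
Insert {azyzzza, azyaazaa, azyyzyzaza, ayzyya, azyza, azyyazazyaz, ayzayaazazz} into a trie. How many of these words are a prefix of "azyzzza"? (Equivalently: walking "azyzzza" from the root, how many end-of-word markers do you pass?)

1

Traverse "azyzzza" character by character; count nodes along the way that are marked as word ends.
Prefixes of the query that are stored words: "azyzzza"
Count: 1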